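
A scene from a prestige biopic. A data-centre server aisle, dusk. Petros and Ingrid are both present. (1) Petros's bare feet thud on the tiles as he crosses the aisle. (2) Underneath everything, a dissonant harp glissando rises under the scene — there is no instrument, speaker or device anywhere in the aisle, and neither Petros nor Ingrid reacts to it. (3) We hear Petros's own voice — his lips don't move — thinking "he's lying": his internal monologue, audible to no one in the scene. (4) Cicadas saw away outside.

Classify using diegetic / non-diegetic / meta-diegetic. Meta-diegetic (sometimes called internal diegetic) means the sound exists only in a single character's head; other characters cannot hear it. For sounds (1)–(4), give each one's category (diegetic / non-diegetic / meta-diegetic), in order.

diegetic, non-diegetic, meta-diegetic, diegetic

(1) is diegetic: it's the physical sound of Petros moving in the space.
Sound (2): nothing in the aisle produces it and the characters don't hear it — pure soundtrack, so non-diegetic.
(3) internal monologue — inside Petros's mind, not spoken into the scene → meta-diegetic.
(4) is diegetic: it's the actual ambient sound of the location.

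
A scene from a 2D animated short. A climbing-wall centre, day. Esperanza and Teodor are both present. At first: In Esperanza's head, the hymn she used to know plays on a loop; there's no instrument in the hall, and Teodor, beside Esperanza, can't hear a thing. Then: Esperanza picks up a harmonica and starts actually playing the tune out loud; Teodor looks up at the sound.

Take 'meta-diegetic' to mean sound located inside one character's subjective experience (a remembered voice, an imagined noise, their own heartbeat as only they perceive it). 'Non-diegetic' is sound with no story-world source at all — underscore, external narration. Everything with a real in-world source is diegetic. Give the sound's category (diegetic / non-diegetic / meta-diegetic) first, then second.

meta-diegetic, diegetic

First: the tune exists only as Esperanza's private memory; Teodor can't hear it → meta-diegetic.
Second: Esperanza is now producing it live on a harmonica, in the room, and Teodor hears it → diegetic.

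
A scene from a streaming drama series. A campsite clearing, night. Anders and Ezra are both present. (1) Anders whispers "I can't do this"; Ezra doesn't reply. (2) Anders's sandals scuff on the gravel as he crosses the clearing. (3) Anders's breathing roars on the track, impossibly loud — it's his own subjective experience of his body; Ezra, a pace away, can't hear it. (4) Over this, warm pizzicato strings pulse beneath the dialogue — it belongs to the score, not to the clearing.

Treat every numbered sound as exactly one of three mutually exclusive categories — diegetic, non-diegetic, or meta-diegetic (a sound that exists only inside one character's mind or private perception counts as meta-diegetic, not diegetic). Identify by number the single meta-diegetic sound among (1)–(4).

3

(1) on-screen dialogue — Anders speaks and Ezra is there to hear → diegetic.
(2) is diegetic: it's the physical sound of Anders moving in the space.
Sound (3): point-of-audition from inside Anders's body; not a sound in the room, so meta-diegetic.
Sound (4): nothing in the clearing produces it and the characters don't hear it — pure soundtrack, so non-diegetic.
Only (3) is meta-diegetic.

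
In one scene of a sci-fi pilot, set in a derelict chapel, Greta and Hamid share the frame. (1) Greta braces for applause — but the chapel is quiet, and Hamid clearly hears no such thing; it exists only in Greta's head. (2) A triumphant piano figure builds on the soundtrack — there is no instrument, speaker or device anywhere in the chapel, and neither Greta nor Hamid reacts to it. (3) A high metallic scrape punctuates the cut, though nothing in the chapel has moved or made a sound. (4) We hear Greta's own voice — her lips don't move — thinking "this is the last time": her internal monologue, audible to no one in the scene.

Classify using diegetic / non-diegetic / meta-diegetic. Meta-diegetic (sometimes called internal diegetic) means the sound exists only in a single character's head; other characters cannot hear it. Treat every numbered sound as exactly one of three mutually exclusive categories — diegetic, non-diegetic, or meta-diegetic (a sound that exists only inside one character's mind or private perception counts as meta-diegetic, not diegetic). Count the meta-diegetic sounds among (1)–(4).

Sound (1): subjective to Greta: the chapel is silent and Hamid hears nothing, so meta-diegetic.
(2) is non-diegetic: nothing in the chapel produces it and the characters don't hear it — pure soundtrack.
(3) nothing in the scene produces it; it's an accent added for the audience → non-diegetic.
Sound (4): Greta's thought-voice: a private mental sound no other character can hear, so meta-diegetic.
So 2 of the 4 are meta-diegetic: (1), (4).

2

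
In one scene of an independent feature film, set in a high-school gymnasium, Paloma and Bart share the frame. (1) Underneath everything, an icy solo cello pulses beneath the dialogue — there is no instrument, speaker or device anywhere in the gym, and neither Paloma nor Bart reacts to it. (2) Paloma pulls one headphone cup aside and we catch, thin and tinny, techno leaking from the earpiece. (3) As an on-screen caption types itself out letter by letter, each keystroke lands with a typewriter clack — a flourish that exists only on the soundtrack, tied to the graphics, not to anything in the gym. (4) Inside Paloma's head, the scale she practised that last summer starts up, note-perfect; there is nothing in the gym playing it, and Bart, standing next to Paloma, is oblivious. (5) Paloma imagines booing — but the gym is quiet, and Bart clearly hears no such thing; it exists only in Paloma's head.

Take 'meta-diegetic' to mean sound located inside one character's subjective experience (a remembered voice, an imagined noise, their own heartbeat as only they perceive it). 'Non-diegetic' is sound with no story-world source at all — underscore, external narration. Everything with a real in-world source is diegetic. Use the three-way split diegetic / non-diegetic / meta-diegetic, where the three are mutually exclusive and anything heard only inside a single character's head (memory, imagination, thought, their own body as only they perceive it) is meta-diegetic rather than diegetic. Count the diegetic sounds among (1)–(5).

(1) is non-diegetic: it has no source in the story world and no character can hear it — it's underscore.
Sound (2): it's leaking from a physical pair of headphones in the scene, so diegetic.
(3) it accompanies on-screen graphics, not anything inside the story world → non-diegetic.
(4) remembered music, private to Paloma — Bart is oblivious because it isn't in the room → meta-diegetic.
(5) is meta-diegetic: subjective to Paloma: the gym is silent and Bart hears nothing.
So 1 of the 5 is diegetic: (2).

1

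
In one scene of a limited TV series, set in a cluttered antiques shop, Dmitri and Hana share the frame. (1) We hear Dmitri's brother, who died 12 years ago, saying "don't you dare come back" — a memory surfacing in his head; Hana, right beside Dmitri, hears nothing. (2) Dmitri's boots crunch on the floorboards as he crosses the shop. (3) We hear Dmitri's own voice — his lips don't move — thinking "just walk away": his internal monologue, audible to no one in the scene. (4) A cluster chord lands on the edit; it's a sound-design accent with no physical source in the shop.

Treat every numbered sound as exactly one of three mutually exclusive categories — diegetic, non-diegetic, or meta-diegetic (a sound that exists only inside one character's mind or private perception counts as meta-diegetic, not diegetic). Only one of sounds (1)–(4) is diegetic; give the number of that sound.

(1) is meta-diegetic: a remembered line, private to Dmitri — not present in the room, not audible to Hana.
(2) it's the physical sound of Dmitri moving in the space → diegetic.
Sound (3): it's Dmitri's unspoken thought, heard only by the audience via his subjectivity, so meta-diegetic.
(4) nothing in the scene produces it; it's an accent added for the audience → non-diegetic.
Only (2) is diegetic.

2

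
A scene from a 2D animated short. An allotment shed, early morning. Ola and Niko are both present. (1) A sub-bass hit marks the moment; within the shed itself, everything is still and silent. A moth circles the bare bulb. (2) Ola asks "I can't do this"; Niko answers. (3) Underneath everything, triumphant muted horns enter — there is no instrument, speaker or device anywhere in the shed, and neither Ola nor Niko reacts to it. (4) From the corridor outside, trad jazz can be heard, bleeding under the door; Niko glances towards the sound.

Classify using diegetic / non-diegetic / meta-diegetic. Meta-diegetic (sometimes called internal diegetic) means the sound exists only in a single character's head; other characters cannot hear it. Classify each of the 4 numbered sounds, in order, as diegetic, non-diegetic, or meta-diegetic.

non-diegetic, diegetic, non-diegetic, diegetic

(1) it's a sound-design accent with no in-world source; no one in the scene can hear it → non-diegetic.
Sound (2): spoken by a character present in the story world, so diegetic.
Sound (3): it has no source in the story world and no character can hear it — it's underscore, so non-diegetic.
Sound (4): it's coming from the corridor outside — a location within the story world — and Niko reacts, so diegetic.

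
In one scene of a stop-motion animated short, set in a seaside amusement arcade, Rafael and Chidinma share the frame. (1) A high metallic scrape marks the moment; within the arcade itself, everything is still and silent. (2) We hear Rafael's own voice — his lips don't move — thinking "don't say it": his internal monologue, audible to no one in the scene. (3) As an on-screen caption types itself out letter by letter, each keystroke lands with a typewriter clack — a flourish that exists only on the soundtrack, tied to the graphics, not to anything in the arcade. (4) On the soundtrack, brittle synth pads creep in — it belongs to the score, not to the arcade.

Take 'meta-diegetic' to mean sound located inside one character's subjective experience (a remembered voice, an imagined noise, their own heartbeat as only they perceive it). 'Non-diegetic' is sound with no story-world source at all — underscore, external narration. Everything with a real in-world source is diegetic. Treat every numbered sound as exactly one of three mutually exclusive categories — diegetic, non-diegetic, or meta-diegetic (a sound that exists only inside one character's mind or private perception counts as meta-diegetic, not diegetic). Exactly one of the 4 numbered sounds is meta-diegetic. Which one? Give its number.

2

(1) is non-diegetic: nothing in the scene produces it; it's an accent added for the audience.
(2) it's Rafael's unspoken thought, heard only by the audience via his subjectivity → meta-diegetic.
(3) it accompanies on-screen graphics, not anything inside the story world → non-diegetic.
(4) nothing in the arcade produces it and the characters don't hear it — pure soundtrack → non-diegetic.
Only (2) is meta-diegetic.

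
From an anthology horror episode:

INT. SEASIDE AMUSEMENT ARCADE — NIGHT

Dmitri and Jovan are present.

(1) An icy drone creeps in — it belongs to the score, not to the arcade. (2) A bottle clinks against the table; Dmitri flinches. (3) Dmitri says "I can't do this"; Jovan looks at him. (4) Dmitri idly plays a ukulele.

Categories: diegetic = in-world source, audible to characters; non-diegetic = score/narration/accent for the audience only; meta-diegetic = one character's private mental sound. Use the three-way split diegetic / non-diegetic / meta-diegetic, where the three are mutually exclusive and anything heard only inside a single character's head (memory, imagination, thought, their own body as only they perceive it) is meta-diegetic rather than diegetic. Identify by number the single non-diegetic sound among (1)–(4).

(1) is non-diegetic: it has no source in the story world and no character can hear it — it's underscore.
(2) the sound comes from a bottle physically present in the location → diegetic.
(3) on-screen dialogue — Dmitri speaks and Jovan is there to hear → diegetic.
Sound (4): the instrument and the performer are both in the scene, so diegetic.
Only (1) is non-diegetic.

1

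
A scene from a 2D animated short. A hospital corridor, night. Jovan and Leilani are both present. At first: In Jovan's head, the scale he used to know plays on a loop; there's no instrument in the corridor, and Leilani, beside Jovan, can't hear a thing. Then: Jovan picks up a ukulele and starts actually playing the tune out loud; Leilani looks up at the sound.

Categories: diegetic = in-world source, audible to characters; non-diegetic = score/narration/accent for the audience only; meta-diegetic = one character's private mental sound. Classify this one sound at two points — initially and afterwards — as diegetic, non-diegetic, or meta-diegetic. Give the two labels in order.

meta-diegetic, diegetic

Initially: the tune exists only as Jovan's private memory; Leilani can't hear it → meta-diegetic.
Afterwards: Jovan is now producing it live on a ukulele, in the room, and Leilani hears it → diegetic.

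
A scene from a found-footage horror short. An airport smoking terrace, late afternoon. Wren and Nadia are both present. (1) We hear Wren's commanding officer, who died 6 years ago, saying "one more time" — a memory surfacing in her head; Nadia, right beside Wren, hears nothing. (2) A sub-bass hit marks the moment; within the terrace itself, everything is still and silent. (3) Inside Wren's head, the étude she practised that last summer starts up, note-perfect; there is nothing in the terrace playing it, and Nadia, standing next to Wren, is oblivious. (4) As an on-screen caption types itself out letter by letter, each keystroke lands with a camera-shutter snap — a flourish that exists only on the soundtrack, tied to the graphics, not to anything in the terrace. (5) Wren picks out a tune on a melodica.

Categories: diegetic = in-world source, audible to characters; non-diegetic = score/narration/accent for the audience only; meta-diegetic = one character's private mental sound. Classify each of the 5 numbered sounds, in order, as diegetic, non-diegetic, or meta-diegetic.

Sound (1): a remembered line, private to Wren — not present in the room, not audible to Nadia, so meta-diegetic.
(2) nothing in the scene produces it; it's an accent added for the audience → non-diegetic.
(3) is meta-diegetic: remembered music, private to Wren — Nadia is oblivious because it isn't in the room.
(4) the caption isn't part of the story world, so neither is the sound tied to it → non-diegetic.
(5) is diegetic: the instrument and the performer are both in the scene.

meta-diegetic, non-diegetic, meta-diegetic, non-diegetic, diegetic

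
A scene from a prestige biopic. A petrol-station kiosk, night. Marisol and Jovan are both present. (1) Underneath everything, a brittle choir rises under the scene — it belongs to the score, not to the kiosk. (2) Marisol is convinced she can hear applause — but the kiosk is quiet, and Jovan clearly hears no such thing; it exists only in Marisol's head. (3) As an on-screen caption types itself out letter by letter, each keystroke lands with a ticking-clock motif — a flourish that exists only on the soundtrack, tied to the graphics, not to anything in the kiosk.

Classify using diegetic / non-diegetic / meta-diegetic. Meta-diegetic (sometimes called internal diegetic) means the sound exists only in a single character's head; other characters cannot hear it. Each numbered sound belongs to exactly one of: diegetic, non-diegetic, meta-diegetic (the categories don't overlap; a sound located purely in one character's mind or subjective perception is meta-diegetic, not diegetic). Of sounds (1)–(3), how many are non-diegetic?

(1) is non-diegetic: it has no source in the story world and no character can hear it — it's underscore.
Sound (2): the sound is imagined by Marisol; nothing in the story world is producing it and Jovan can't hear it, so meta-diegetic.
(3) is non-diegetic: it accompanies on-screen graphics, not anything inside the story world.
Non-diegetic: (1), (3) — that's 2.

2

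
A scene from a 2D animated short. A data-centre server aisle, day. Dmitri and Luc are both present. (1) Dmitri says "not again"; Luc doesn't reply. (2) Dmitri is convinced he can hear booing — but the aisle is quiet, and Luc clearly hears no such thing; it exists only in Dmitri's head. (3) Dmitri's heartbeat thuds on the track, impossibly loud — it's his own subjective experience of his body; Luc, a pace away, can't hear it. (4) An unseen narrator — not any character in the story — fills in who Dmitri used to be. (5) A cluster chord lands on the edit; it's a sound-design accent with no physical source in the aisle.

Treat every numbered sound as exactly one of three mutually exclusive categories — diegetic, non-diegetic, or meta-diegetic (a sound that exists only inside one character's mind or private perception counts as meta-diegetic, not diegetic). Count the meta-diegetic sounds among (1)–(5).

2

(1) is diegetic: Dmitri is a character speaking aloud in the scene.
Sound (2): Dmitri alone 'hears' it — an imagined sound, not present in the space, so meta-diegetic.
(3) is meta-diegetic: it's Dmitri's internal bodily sensation rendered as sound; only Dmitri 'hears' it.
(4) external voice-over — not a character, not heard by anyone in the scene → non-diegetic.
(5) an editorial stinger — it belongs to the cut, not the story world → non-diegetic.
Meta-diegetic: (2), (3) — that's 2.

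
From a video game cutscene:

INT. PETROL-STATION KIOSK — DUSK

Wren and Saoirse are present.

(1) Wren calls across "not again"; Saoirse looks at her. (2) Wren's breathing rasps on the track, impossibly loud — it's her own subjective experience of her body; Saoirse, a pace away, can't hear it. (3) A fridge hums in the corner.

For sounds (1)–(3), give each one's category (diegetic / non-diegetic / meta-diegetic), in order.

diegetic, meta-diegetic, diegetic

(1) on-screen dialogue — Wren speaks and Saoirse is there to hear → diegetic.
Sound (2): it's Wren's internal bodily sensation rendered as sound; only Wren 'hears' it, so meta-diegetic.
Sound (3): a fridge is part of the location's real environment, so diegetic.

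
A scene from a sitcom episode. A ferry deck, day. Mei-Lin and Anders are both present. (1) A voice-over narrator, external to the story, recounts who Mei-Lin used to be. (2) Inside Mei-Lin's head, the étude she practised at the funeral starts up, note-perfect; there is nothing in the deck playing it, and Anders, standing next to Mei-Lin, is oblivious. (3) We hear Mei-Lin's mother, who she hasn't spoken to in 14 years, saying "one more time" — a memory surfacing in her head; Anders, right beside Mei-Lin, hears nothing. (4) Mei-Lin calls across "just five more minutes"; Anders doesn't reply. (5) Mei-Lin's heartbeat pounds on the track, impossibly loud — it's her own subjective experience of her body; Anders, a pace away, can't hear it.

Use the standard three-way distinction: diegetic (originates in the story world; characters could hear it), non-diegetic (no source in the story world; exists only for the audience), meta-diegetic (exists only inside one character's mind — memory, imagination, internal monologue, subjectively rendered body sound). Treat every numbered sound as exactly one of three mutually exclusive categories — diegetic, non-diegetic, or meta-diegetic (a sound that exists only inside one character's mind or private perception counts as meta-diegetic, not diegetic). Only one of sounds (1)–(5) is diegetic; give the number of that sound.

(1) is non-diegetic: commentary laid over the scene from outside the fiction.
(2) it lives in Mei-Lin's subjectivity, not in the deck → meta-diegetic.
Sound (3): it's Mei-Lin's recollection rendered as sound; the other character can't hear it, so meta-diegetic.
(4) is diegetic: Mei-Lin is a character speaking aloud in the scene.
(5) is meta-diegetic: point-of-audition from inside Mei-Lin's body; not a sound in the room.
Only (4) is diegetic.

4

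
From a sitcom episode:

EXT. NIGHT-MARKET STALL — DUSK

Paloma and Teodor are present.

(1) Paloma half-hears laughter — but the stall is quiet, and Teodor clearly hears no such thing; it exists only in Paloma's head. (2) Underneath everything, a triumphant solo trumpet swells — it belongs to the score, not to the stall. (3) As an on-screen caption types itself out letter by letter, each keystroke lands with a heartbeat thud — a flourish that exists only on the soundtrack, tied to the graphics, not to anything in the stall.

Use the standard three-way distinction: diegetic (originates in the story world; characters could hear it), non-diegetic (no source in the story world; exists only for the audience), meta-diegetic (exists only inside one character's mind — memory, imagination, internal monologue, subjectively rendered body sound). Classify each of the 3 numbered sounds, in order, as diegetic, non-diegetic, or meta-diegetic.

(1) is meta-diegetic: the sound is imagined by Paloma; nothing in the story world is producing it and Teodor can't hear it.
Sound (2): it has no source in the story world and no character can hear it — it's underscore, so non-diegetic.
(3) is non-diegetic: sound married to a title/caption — outside the diegesis by definition.

meta-diegetic, non-diegetic, non-diegetic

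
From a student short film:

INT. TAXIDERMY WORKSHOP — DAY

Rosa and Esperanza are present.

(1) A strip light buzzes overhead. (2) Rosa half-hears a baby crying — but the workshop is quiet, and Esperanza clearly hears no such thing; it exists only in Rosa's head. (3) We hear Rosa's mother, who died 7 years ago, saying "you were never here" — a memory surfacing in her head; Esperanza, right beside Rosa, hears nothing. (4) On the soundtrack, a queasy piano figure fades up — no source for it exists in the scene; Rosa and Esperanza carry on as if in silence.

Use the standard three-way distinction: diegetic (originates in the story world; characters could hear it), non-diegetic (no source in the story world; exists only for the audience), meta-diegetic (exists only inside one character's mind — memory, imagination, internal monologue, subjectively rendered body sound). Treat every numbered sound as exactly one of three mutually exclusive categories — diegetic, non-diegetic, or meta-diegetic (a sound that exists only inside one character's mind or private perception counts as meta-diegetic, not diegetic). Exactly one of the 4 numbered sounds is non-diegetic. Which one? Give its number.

4

Sound (1): it's the actual ambient sound of the location, so diegetic.
(2) Rosa alone 'hears' it — an imagined sound, not present in the space → meta-diegetic.
Sound (3): the voice is a memory playing only inside Rosa's mind; Esperanza can't hear it, so meta-diegetic.
(4) it has no source in the story world and no character can hear it — it's underscore → non-diegetic.
Only (4) is non-diegetic.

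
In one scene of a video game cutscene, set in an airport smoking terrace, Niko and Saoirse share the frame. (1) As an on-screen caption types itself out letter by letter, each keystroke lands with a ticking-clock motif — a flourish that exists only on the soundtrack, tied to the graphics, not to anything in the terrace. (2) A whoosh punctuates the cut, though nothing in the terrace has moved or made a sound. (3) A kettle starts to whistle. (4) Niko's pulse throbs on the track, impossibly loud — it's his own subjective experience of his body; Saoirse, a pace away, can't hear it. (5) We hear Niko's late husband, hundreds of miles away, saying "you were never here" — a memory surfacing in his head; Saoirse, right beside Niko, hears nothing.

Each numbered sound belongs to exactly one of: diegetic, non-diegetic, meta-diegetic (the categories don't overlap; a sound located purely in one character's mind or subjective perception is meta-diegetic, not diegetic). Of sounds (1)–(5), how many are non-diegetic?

2

Sound (1): it accompanies on-screen graphics, not anything inside the story world, so non-diegetic.
(2) it's a sound-design accent with no in-world source; no one in the scene can hear it → non-diegetic.
Sound (3): the sound comes from a kettle physically present in the location, so diegetic.
(4) a subjective body sound — Niko's private perception, inaudible to Saoirse → meta-diegetic.
(5) is meta-diegetic: it's Niko's recollection rendered as sound; the other character can't hear it.
So 2 of the 5 are non-diegetic: (1), (2).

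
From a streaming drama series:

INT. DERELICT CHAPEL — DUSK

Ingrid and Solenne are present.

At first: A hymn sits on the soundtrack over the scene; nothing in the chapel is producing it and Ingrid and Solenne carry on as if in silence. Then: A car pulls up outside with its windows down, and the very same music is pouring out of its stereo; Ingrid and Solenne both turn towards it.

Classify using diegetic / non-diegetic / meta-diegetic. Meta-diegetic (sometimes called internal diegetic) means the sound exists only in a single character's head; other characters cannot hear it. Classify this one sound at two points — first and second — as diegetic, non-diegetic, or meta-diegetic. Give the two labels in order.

non-diegetic, diegetic

First: no in-world source exists and no character can hear it — underscore → non-diegetic.
Second: the car stereo is now a real source in the story world and the characters hear it → diegetic.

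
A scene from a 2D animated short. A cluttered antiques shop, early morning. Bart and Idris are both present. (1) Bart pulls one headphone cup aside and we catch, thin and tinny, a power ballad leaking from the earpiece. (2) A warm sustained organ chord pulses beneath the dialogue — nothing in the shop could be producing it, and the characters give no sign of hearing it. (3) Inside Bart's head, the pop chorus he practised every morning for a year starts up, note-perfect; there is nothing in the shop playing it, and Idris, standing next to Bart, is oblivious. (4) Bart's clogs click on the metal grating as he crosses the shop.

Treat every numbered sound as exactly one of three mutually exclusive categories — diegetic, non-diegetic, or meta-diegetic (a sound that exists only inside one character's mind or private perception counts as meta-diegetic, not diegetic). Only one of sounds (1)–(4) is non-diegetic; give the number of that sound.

2

Sound (1): the headphones are an on-screen source, so diegetic.
Sound (2): it has no source in the story world and no character can hear it — it's underscore, so non-diegetic.
(3) is meta-diegetic: remembered music, private to Bart — Idris is oblivious because it isn't in the room.
(4) a character's body making contact with the set — an in-world sound → diegetic.
Only (2) is non-diegetic.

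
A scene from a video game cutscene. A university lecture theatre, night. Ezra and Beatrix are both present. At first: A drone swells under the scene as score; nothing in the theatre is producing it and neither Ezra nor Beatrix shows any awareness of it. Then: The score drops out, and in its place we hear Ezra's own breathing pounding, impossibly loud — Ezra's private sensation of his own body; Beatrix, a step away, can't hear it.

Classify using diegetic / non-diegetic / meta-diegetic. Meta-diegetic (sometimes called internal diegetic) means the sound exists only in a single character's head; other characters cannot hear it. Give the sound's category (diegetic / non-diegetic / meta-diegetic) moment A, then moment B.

Moment A: underscore with no in-world source, inaudible to the characters → non-diegetic.
Moment B: the body sound is Ezra's subjective perception alone — Beatrix can't hear it → meta-diegetic.

non-diegetic, meta-diegetic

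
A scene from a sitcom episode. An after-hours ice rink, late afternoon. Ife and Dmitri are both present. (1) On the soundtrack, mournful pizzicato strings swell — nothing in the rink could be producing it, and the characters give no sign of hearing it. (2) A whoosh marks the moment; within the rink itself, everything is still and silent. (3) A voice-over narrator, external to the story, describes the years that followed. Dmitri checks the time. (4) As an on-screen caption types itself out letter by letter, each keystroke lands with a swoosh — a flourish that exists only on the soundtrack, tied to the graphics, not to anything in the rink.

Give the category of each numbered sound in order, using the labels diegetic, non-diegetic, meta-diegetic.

(1) is non-diegetic: nothing in the rink produces it and the characters don't hear it — pure soundtrack.
Sound (2): nothing in the scene produces it; it's an accent added for the audience, so non-diegetic.
(3) external voice-over — not a character, not heard by anyone in the scene → non-diegetic.
(4) sound married to a title/caption — outside the diegesis by definition → non-diegetic.

non-diegetic, non-diegetic, non-diegetic, non-diegetic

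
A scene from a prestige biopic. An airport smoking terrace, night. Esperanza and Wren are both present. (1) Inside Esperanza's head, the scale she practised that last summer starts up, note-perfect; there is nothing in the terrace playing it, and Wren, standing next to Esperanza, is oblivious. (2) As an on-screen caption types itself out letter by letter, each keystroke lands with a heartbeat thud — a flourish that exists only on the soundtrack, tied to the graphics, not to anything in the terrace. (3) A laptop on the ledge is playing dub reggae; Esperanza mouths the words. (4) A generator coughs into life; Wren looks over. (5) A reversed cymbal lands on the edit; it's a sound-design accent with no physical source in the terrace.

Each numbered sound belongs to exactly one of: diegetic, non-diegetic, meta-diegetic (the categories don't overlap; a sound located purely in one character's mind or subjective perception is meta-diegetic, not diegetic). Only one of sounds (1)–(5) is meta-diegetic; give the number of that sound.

1

Sound (1): the music is a memory playing inside Esperanza's mind alone; no real-world source, Wren can't hear it, so meta-diegetic.
(2) the caption isn't part of the story world, so neither is the sound tied to it → non-diegetic.
(3) a laptop is a physical source in the scene and Esperanza reacts to it → diegetic.
(4) is diegetic: an in-world source (a generator); characters could hear it.
(5) an editorial stinger — it belongs to the cut, not the story world → non-diegetic.
Only (1) is meta-diegetic.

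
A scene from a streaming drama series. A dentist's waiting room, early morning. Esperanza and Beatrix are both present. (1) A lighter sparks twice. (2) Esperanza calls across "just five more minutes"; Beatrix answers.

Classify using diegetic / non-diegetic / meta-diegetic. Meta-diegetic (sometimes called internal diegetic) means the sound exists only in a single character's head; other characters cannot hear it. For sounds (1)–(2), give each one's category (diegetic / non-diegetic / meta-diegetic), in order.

Sound (1): a lighter is a real object/event in the scene's world, so diegetic.
(2) Esperanza is a character speaking aloud in the scene → diegetic.

diegetic, diegetic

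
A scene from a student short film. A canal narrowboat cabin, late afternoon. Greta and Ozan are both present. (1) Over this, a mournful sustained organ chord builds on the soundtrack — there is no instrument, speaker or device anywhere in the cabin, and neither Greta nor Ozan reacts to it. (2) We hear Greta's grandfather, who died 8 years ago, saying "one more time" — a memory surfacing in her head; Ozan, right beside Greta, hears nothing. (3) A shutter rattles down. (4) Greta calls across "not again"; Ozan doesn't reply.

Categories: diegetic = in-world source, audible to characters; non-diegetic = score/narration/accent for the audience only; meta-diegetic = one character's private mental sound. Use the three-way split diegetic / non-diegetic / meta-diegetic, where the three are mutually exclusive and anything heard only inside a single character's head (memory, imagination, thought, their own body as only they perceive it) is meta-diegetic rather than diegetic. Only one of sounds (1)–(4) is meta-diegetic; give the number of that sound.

2

(1) score with no on-screen or off-screen source; it exists for the audience alone → non-diegetic.
Sound (2): it's Greta's recollection rendered as sound; the other character can't hear it, so meta-diegetic.
(3) is diegetic: a shutter is a real object/event in the scene's world.
(4) spoken by a character present in the story world → diegetic.
Only (2) is meta-diegetic.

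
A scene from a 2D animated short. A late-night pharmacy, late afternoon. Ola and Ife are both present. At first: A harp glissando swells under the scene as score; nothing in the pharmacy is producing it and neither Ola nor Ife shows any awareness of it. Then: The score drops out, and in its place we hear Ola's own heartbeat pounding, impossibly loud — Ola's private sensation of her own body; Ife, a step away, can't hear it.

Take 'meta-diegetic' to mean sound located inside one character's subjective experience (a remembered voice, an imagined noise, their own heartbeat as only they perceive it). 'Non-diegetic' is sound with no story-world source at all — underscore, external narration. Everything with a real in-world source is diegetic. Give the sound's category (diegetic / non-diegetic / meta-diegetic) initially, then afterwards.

Initially: underscore with no in-world source, inaudible to the characters → non-diegetic.
Afterwards: the body sound is Ola's subjective perception alone — Ife can't hear it → meta-diegetic.

non-diegetic, meta-diegetic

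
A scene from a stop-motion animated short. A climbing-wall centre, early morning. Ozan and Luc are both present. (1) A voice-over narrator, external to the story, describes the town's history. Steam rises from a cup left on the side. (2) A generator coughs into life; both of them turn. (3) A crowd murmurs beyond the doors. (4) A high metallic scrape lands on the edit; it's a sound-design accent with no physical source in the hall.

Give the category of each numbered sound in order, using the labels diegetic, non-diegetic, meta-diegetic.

non-diegetic, diegetic, diegetic, non-diegetic

Sound (1): external voice-over — not a character, not heard by anyone in the scene, so non-diegetic.
(2) the sound comes from a generator physically present in the location → diegetic.
(3) is diegetic: a crowd is part of the location's real environment.
(4) is non-diegetic: an editorial stinger — it belongs to the cut, not the story world.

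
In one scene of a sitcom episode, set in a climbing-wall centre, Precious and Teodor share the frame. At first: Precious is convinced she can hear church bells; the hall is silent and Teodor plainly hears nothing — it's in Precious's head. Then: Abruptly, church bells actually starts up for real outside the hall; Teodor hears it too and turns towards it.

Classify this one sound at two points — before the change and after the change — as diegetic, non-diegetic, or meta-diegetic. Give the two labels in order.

meta-diegetic, diegetic

Before the change: only Precious 'hears' it — imagined, in her mind → meta-diegetic.
After the change: now there's a real external source and Teodor hears it too — in the story world → diegetic.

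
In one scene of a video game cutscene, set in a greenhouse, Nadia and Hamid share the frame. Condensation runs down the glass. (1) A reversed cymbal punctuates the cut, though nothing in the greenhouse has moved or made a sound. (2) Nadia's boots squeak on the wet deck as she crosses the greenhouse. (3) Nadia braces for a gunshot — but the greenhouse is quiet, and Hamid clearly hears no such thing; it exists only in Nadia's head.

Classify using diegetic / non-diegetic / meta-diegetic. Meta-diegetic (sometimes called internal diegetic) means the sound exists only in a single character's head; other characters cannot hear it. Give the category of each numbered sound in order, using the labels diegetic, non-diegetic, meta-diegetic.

Sound (1): an editorial stinger — it belongs to the cut, not the story world, so non-diegetic.
(2) Nadia's footsteps are produced in the story world → diegetic.
(3) is meta-diegetic: subjective to Nadia: the greenhouse is silent and Hamid hears nothing.

non-diegetic, diegetic, meta-diegetic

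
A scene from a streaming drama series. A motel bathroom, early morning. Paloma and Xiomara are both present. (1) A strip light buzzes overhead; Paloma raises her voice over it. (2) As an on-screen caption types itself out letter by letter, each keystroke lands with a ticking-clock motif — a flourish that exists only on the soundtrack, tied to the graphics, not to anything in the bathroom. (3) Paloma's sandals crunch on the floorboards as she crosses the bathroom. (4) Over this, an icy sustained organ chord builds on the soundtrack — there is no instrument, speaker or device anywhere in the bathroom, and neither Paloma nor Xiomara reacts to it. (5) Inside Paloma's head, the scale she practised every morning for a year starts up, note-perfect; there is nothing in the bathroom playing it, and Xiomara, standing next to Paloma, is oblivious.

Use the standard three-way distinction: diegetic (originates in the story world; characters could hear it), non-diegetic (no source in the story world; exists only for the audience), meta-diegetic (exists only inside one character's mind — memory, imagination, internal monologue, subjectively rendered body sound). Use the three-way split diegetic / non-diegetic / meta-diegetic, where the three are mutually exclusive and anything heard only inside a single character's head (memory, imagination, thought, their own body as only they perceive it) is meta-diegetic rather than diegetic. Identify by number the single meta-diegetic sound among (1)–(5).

5

Sound (1): a strip light is part of the location's real environment, so diegetic.
Sound (2): the caption isn't part of the story world, so neither is the sound tied to it, so non-diegetic.
(3) is diegetic: it's the physical sound of Paloma moving in the space.
(4) is non-diegetic: nothing in the bathroom produces it and the characters don't hear it — pure soundtrack.
(5) remembered music, private to Paloma — Xiomara is oblivious because it isn't in the room → meta-diegetic.
Only (5) is meta-diegetic.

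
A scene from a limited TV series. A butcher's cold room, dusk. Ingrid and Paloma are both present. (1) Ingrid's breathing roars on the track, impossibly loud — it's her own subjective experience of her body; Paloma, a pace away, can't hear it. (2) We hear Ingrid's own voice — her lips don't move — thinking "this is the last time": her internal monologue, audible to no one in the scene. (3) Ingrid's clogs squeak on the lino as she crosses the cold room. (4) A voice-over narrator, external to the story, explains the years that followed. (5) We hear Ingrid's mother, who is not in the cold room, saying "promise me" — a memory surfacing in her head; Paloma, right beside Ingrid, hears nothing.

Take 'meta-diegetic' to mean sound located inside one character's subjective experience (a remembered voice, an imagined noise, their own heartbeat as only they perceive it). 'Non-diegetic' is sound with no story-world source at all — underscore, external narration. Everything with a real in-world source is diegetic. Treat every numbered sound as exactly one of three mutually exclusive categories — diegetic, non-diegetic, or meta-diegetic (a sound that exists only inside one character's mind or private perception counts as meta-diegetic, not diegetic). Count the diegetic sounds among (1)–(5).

(1) is meta-diegetic: point-of-audition from inside Ingrid's body; not a sound in the room.
(2) Ingrid's thought-voice: a private mental sound no other character can hear → meta-diegetic.
(3) a character's body making contact with the set — an in-world sound → diegetic.
(4) is non-diegetic: commentary laid over the scene from outside the fiction.
Sound (5): it's Ingrid's recollection rendered as sound; the other character can't hear it, so meta-diegetic.
So 1 of the 5 is diegetic: (3).

1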